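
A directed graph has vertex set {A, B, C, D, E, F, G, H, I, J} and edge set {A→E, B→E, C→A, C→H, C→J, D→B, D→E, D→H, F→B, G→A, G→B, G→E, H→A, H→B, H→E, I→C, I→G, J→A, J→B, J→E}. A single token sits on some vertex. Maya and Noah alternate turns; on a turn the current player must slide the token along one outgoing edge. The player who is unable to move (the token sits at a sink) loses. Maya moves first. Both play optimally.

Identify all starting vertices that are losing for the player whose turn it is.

C, E, F

Classify positions by backward induction: terminal positions (no move available) are L. From any other position, the mover wins iff some move reaches an L.
Every edge goes from a vertex to one that appears earlier in the order E, B, A, H, D, J, F, G, C, I, so processing vertices in that order labels each vertex after all of its successors.
E: no outgoing edge → L
B: reaches L-position E → W
A: reaches L-position E → W
H: reaches L-position E → W
D: reaches L-position E → W
J: reaches L-position E → W
F: only reaches B(W), which is W → L
G: reaches L-position E → W
C: only reaches J(W), H(W), A(W), all W → L
I: reaches L-position C → W
Reading off the rows marked L gives the requested list; there are 3 such vertices.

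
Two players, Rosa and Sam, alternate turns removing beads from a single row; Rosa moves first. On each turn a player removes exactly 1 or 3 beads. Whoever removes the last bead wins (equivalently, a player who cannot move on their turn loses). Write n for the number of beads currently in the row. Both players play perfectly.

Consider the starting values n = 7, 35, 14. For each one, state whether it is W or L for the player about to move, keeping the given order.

7: W, 35: W, 14: L

Compute win/loss labels from the base case upward. A position with no move is L. Any other position is W if it can reach an L in one move, else L.
n=0: no move → L
n=1: →0(L), so W
n=2: →1(W) only, which is W, so L
n=3: →2(L), so W
n=4: →3(W), 1(W) — all W, so L
n=5: →4(L), so W
n=6: →5(W), 3(W) — all W, so L
n=7: →6(L), so W
n=8: →7(W), 5(W) — all W, so L
n=9: →8(L), so W
n=10: →9(W), 7(W) — all W, so L
n=11: →10(L), so W
n=12: →11(W), 9(W) — all W, so L
n=13: →12(L), so W
n=14: →13(W), 11(W) — all W, so L
n=15: →14(L), so W
n=16: →15(W), 13(W) — all W, so L
n=17: →16(L), so W
n=18: →17(W), 15(W) — all W, so L
n=19: →18(L), so W
n=20: →19(W), 17(W) — all W, so L
n=21: →20(L), so W
n=22: →21(W), 19(W) — all W, so L
n=23: →22(L), so W
n=24: →23(W), 21(W) — all W, so L
n=25: →24(L), so W
n=26: →25(W), 23(W) — all W, so L
n=27: →26(L), so W
n=28: →27(W), 25(W) — all W, so L
n=29: →28(L), so W
n=30: →29(W), 27(W) — all W, so L
n=31: →30(L), so W
n=32: →31(W), 29(W) — all W, so L
n=33: →32(L), so W
n=34: →33(W), 31(W) — all W, so L
n=35: →34(L), so W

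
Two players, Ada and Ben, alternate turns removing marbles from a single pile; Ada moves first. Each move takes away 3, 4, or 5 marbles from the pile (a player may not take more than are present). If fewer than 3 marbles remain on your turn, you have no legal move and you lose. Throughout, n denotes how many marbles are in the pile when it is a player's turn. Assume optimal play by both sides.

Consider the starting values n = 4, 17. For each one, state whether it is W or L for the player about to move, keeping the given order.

4: W, 17: L

Classify positions by backward induction: terminal positions (no move available) are L. From any other position, the mover wins iff some move reaches an L.
n=0: no move → L
n=1: no move → L
n=2: no move → L
n=3: can move to 0, which is L ⇒ W
n=4: can move to 1, which is L ⇒ W
n=5: can move to 2, which is L ⇒ W
n=6: can move to 2, which is L ⇒ W
n=7: can move to 2, which is L ⇒ W
n=8: moves to 5(W), 4(W), 3(W); every one is W ⇒ L
n=9: moves to 6(W), 5(W), 4(W); every one is W ⇒ L
n=10: moves to 7(W), 6(W), 5(W); every one is W ⇒ L
n=11: can move to 8, which is L ⇒ W
n=12: can move to 9, which is L ⇒ W
n=13: can move to 10, which is L ⇒ W
n=14: can move to 10, which is L ⇒ W
n=15: can move to 10, which is L ⇒ W
n=16: moves to 13(W), 12(W), 11(W); every one is W ⇒ L
n=17: moves to 14(W), 13(W), 12(W); every one is W ⇒ L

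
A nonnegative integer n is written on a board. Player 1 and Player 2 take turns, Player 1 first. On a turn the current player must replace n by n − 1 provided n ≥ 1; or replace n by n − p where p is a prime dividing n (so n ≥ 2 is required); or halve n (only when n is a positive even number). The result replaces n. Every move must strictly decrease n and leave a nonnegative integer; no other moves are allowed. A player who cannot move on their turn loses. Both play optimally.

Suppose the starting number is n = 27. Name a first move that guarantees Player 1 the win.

Move to 24.

Work bottom-up. With no move the player to move loses. Otherwise the position is W if at least one move leads to an L position for the opponent, and L if every move leads to a W.
n=0: no move → L
n=1: W (go to 0, an L position)
n=2: W (go to 0, an L position)
n=3: W (go to 0, an L position)
n=4: L (options 2(W), 3(W) are all W)
n=5: W (go to 0, an L position)
n=6: W (go to 4, an L position)
n=7: W (go to 0, an L position)
n=8: W (go to 4, an L position)
n=9: L (options 6(W), 8(W) are all W)
n=10: W (go to 9, an L position)
n=11: W (go to 0, an L position)
n=12: W (go to 9, an L position)
n=13: W (go to 0, an L position)
n=14: L (options 7(W), 12(W), 13(W) are all W)
n=15: W (go to 14, an L position)
n=16: W (go to 14, an L position)
n=17: W (go to 0, an L position)
n=18: W (go to 9, an L position)
n=19: W (go to 0, an L position)
n=20: L (options 10(W), 15(W), 18(W), 19(W) are all W)
n=21: W (go to 14, an L position)
n=22: W (go to 20, an L position)
n=23: W (go to 0, an L position)
n=24: L (options 12(W), 21(W), 22(W), 23(W) are all W)
n=25: W (go to 20, an L position)
n=26: W (go to 24, an L position)
n=27: W (go to 24, an L position)
From 27, the L positions reachable in one move are: 24.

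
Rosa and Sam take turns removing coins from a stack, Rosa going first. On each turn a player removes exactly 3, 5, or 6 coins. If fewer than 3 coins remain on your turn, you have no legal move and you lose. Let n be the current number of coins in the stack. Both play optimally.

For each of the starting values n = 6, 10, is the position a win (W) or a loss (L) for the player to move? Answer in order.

Use the standard recursion: the mover loses at a terminal position; elsewhere, the mover wins exactly when some move hands the opponent an L position.
n=0: no move → L
n=1: no move → L
n=2: no move → L
n=3: W (go to 0, an L position)
n=4: W (go to 1, an L position)
n=5: W (go to 2, an L position)
n=6: W (go to 1, an L position)
n=7: W (go to 2, an L position)
n=8: W (go to 2, an L position)
n=9: L (options 6(W), 4(W), 3(W) are all W)
n=10: L (options 7(W), 5(W), 4(W) are all W)

6: W, 10: L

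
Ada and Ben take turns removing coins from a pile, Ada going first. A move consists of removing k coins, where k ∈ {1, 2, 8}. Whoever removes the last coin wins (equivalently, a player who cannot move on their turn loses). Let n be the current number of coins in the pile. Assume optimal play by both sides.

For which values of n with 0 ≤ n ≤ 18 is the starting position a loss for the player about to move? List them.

0, 3, 6, 9, 12, 15, 18

Work bottom-up. With no move the player to move loses. Otherwise the position is W if at least one move leads to an L position for the opponent, and L if every move leads to a W.
n=0: no move → L
n=1: reaches L-position 0 → W
n=2: reaches L-position 0 → W
n=3: only reaches 2(W), 1(W), all W → L
n=4: reaches L-position 3 → W
n=5: reaches L-position 3 → W
n=6: only reaches 5(W), 4(W), all W → L
n=7: reaches L-position 6 → W
n=8: reaches L-position 6 → W
n=9: only reaches 8(W), 7(W), 1(W), all W → L
n=10: reaches L-position 9 → W
n=11: reaches L-position 9 → W
n=12: only reaches 11(W), 10(W), 4(W), all W → L
n=13: reaches L-position 12 → W
n=14: reaches L-position 12 → W
n=15: only reaches 14(W), 13(W), 7(W), all W → L
n=16: reaches L-position 15 → W
n=17: reaches L-position 15 → W
n=18: only reaches 17(W), 16(W), 10(W), all W → L
The losing starting values of n are exactly the entries labelled L in this table (7 of them).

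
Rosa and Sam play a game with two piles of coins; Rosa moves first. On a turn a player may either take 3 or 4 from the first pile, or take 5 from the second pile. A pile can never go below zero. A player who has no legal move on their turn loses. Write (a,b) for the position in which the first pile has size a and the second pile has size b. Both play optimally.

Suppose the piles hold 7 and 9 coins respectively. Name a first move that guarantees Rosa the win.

Move to (4,9).

Positions with no move are L. A position that does have a move is losing for the player to move precisely when every available move leads to a winning position for the opponent. Fill in the labels:
No move ever increases a pile, so every position that can arise here has a ≤ 7 and b ≤ 9; it is enough to label the cells with 0 ≤ a ≤ 7 and 0 ≤ b ≤ 9.
Every move lowers a or b (never raises either), so fill the grid row by row in increasing a, and left to right within a row: each cell's successors are then already labelled.
      b=0  b=1  b=2  b=3  b=4  b=5  b=6  b=7  b=8  b=9
a=0:    L    L    L    L    L    W    W    W    W    W
a=1:    L    L    L    L    L    W    W    W    W    W
a=2:    L    L    L    L    L    W    W    W    W    W
a=3:    W    W    W    W    W    L    L    L    L    L
a=4:    W    W    W    W    W    L    L    L    L    L
a=5:    W    W    W    W    W    L    L    L    L    L
a=6:    W    W    W    W    W    W    W    W    W    W
a=7:    L    L    L    L    L    W    W    W    W    W
Cells with no legal move (terminal, hence L): (0,0), (0,1), (0,2), (0,3), (0,4), (1,0), (1,1), (1,2), (1,3), (1,4), (2,0), (2,1), (2,2), (2,3), (2,4).
The remaining L cells, each justified by listing all of its moves:
(3,5): →(0,5)(W), (3,0)(W) — all W, so L
(3,6): →(0,6)(W), (3,1)(W) — all W, so L
(3,7): →(0,7)(W), (3,2)(W) — all W, so L
(3,8): →(0,8)(W), (3,3)(W) — all W, so L
(3,9): →(0,9)(W), (3,4)(W) — all W, so L
(4,5): →(1,5)(W), (0,5)(W), (4,0)(W) — all W, so L
(4,6): →(1,6)(W), (0,6)(W), (4,1)(W) — all W, so L
(4,7): →(1,7)(W), (0,7)(W), (4,2)(W) — all W, so L
(4,8): →(1,8)(W), (0,8)(W), (4,3)(W) — all W, so L
(4,9): →(1,9)(W), (0,9)(W), (4,4)(W) — all W, so L
(5,5): →(2,5)(W), (1,5)(W), (5,0)(W) — all W, so L
(5,6): →(2,6)(W), (1,6)(W), (5,1)(W) — all W, so L
(5,7): →(2,7)(W), (1,7)(W), (5,2)(W) — all W, so L
(5,8): →(2,8)(W), (1,8)(W), (5,3)(W) — all W, so L
(5,9): →(2,9)(W), (1,9)(W), (5,4)(W) — all W, so L
(7,0): →(4,0)(W), (3,0)(W) — all W, so L
(7,1): →(4,1)(W), (3,1)(W) — all W, so L
(7,2): →(4,2)(W), (3,2)(W) — all W, so L
(7,3): →(4,3)(W), (3,3)(W) — all W, so L
(7,4): →(4,4)(W), (3,4)(W) — all W, so L
Every other cell has at least one move into one of the L cells above, so it is W.
From (7,9), the L positions reachable in one move are: (4,9), (3,9), (7,4). Any move reaching one of these is winning.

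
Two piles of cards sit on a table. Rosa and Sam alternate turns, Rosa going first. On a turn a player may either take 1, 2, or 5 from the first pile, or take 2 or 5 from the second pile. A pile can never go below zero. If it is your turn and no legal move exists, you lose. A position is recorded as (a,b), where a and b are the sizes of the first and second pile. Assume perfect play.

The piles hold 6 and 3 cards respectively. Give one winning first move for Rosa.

Move to (4,3).

Build the W/L table. Terminal = L. A non-terminal position is W if it has a move to some L; otherwise it is L.
No move ever increases a pile, so every position that can arise here has a ≤ 6 and b ≤ 3; it is enough to label the cells with 0 ≤ a ≤ 6 and 0 ≤ b ≤ 3.
Every move lowers a or b (never raises either), so fill the grid row by row in increasing a, and left to right within a row: each cell's successors are then already labelled.
      b=0  b=1  b=2  b=3
a=0:    L    L    W    W
a=1:    W    W    L    L
a=2:    W    W    W    W
a=3:    L    L    W    W
a=4:    W    W    L    L
a=5:    W    W    W    W
a=6:    L    L    W    W
Cells with no legal move (terminal, hence L): (0,0), (0,1).
The remaining L cells, each justified by listing all of its moves:
(1,2): →(0,2)(W), (1,0)(W) — all W, so L
(1,3): →(0,3)(W), (1,1)(W) — all W, so L
(3,0): →(2,0)(W), (1,0)(W) — all W, so L
(3,1): →(2,1)(W), (1,1)(W) — all W, so L
(4,2): →(3,2)(W), (2,2)(W), (4,0)(W) — all W, so L
(4,3): →(3,3)(W), (2,3)(W), (4,1)(W) — all W, so L
(6,0): →(5,0)(W), (4,0)(W), (1,0)(W) — all W, so L
(6,1): →(5,1)(W), (4,1)(W), (1,1)(W) — all W, so L
Every other cell has at least one move into one of the L cells above, so it is W.
From (6,3), the L positions reachable in one move are: (4,3), (1,3), (6,1). Any move reaching one of these is winning.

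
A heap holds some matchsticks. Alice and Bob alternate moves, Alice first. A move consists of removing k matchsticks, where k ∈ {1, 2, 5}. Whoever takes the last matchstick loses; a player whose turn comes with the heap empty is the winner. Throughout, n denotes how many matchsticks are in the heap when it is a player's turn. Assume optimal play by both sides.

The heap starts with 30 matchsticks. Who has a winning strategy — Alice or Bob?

Build the W/L table. Terminal = W. A non-terminal position is W if it has a move to some L; otherwise it is L.
n=0: no move; the opponent has just taken the last matchstick and therefore loses → W
n=1: →0(W) only, which is W, so L
n=2: →1(L), so W
n=3: →1(L), so W
n=4: →3(W), 2(W) — all W, so L
n=5: →4(L), so W
n=6: →4(L), so W
n=7: →6(W), 5(W), 2(W) — all W, so L
n=8: →7(L), so W
n=9: →7(L), so W
n=10: →9(W), 8(W), 5(W) — all W, so L
n=11: →10(L), so W
n=12: →10(L), so W
n=13: →12(W), 11(W), 8(W) — all W, so L
n=14: →13(L), so W
n=15: →13(L), so W
n=16: →15(W), 14(W), 11(W) — all W, so L
n=17: →16(L), so W
n=18: →16(L), so W
n=19: →18(W), 17(W), 14(W) — all W, so L
n=20: →19(L), so W
n=21: →19(L), so W
n=22: →21(W), 20(W), 17(W) — all W, so L
n=23: →22(L), so W
n=24: →22(L), so W
n=25: →24(W), 23(W), 20(W) — all W, so L
n=26: →25(L), so W
n=27: →25(L), so W
n=28: →27(W), 26(W), 23(W) — all W, so L
n=29: →28(L), so W
n=30: →28(L), so W
From 30 Alice can remove 2, leaving 28, reaching an L position.

Alice wins.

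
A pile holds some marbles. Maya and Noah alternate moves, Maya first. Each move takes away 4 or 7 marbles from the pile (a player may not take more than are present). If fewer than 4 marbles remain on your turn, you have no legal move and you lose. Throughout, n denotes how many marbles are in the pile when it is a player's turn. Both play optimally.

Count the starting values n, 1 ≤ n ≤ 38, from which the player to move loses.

15

Build the W/L table. Terminal = L. A non-terminal position is W if it has a move to some L; otherwise it is L.
n=0: no move → L
n=1: no move → L
n=2: no move → L
n=3: no move → L
n=4: can move to 0, which is L ⇒ W
n=5: can move to 1, which is L ⇒ W
n=6: can move to 2, which is L ⇒ W
n=7: can move to 3, which is L ⇒ W
n=8: can move to 1, which is L ⇒ W
n=9: can move to 2, which is L ⇒ W
n=10: can move to 3, which is L ⇒ W
n=11: moves to 7(W), 4(W); every one is W ⇒ L
n=12: moves to 8(W), 5(W); every one is W ⇒ L
n=13: moves to 9(W), 6(W); every one is W ⇒ L
n=14: moves to 10(W), 7(W); every one is W ⇒ L
n=15: can move to 11, which is L ⇒ W
n=16: can move to 12, which is L ⇒ W
n=17: can move to 13, which is L ⇒ W
n=18: can move to 14, which is L ⇒ W
n=19: can move to 12, which is L ⇒ W
n=20: can move to 13, which is L ⇒ W
n=21: can move to 14, which is L ⇒ W
n=22: moves to 18(W), 15(W); every one is W ⇒ L
n=23: moves to 19(W), 16(W); every one is W ⇒ L
n=24: moves to 20(W), 17(W); every one is W ⇒ L
n=25: moves to 21(W), 18(W); every one is W ⇒ L
n=26: can move to 22, which is L ⇒ W
n=27: can move to 23, which is L ⇒ W
n=28: can move to 24, which is L ⇒ W
n=29: can move to 25, which is L ⇒ W
n=30: can move to 23, which is L ⇒ W
n=31: can move to 24, which is L ⇒ W
n=32: can move to 25, which is L ⇒ W
n=33: moves to 29(W), 26(W); every one is W ⇒ L
n=34: moves to 30(W), 27(W); every one is W ⇒ L
n=35: moves to 31(W), 28(W); every one is W ⇒ L
n=36: moves to 32(W), 29(W); every one is W ⇒ L
n=37: can move to 33, which is L ⇒ W
n=38: can move to 34, which is L ⇒ W
L entries with 1 ≤ n ≤ 38 (n=0 is outside the asked range and is not counted): n = 1, 2, 3, 11, 12, 13, 14, 22, 23, 24, 25, 33, 34, 35, 36; that makes 15.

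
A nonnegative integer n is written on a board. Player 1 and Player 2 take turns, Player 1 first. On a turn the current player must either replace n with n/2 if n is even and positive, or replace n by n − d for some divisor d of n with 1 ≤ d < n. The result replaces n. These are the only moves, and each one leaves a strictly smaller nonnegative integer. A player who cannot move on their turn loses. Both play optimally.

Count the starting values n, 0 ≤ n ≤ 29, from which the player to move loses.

Label each position W (a win for the player to move) or L (a loss). A position with no legal move is L; any other position is W exactly when some move reaches an L, and L when every move reaches a W.
n=0: no move → L
n=1: no move → L
n=2: can move to 1, which is L ⇒ W
n=3: the only move is to 2(W), a W ⇒ L
n=4: can move to 3, which is L ⇒ W
n=5: the only move is to 4(W), a W ⇒ L
n=6: can move to 3, which is L ⇒ W
n=7: the only move is to 6(W), a W ⇒ L
n=8: can move to 7, which is L ⇒ W
n=9: moves to 6(W), 8(W); every one is W ⇒ L
n=10: can move to 5, which is L ⇒ W
n=11: the only move is to 10(W), a W ⇒ L
n=12: can move to 9, which is L ⇒ W
n=13: the only move is to 12(W), a W ⇒ L
n=14: can move to 7, which is L ⇒ W
n=15: moves to 10(W), 12(W), 14(W); every one is W ⇒ L
n=16: can move to 15, which is L ⇒ W
n=17: the only move is to 16(W), a W ⇒ L
n=18: can move to 9, which is L ⇒ W
n=19: the only move is to 18(W), a W ⇒ L
n=20: can move to 15, which is L ⇒ W
n=21: moves to 14(W), 18(W), 20(W); every one is W ⇒ L
n=22: can move to 11, which is L ⇒ W
n=23: the only move is to 22(W), a W ⇒ L
n=24: can move to 21, which is L ⇒ W
n=25: moves to 20(W), 24(W); every one is W ⇒ L
n=26: can move to 13, which is L ⇒ W
n=27: moves to 18(W), 24(W), 26(W); every one is W ⇒ L
n=28: can move to 21, which is L ⇒ W
n=29: the only move is to 28(W), a W ⇒ L
L entries with 0 ≤ n ≤ 29: n = 0, 1, 3, 5, 7, 9, 11, 13, 15, 17, 19, 21, 23, 25, 27, 29; that makes 16.

16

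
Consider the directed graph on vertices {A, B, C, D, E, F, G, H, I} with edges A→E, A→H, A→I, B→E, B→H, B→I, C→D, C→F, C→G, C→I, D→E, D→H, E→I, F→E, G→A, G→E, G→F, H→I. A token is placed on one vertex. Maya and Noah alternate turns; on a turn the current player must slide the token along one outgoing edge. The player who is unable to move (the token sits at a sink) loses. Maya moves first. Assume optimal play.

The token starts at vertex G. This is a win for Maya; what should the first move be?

Use the standard recursion: the mover loses at a terminal position; elsewhere, the mover wins exactly when some move hands the opponent an L position.
Every edge goes from a vertex to one that appears earlier in the order I, H, E, A, F, D, G, C, B, so processing vertices in that order labels each vertex after all of its successors.
I: no outgoing edge → L
H: W (go to I, an L position)
E: W (go to I, an L position)
A: W (go to I, an L position)
F: L (sole option E(W) is W)
D: L (options E(W), H(W) are all W)
G: W (go to F, an L position)
C: W (go to D, an L position)
B: W (go to I, an L position)
From G, the L positions reachable in one move are: F.

Move to F.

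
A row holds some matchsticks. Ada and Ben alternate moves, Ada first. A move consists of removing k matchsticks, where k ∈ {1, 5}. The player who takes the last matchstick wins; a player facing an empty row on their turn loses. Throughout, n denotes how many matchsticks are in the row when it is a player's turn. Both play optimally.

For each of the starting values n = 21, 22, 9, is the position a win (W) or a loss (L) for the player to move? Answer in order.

Compute win/loss labels from the base case upward. A position with no move is L. Any other position is W if it can reach an L in one move, else L.
n=0: no move → L
n=1: →0(L), so W
n=2: →1(W) only, which is W, so L
n=3: →2(L), so W
n=4: →3(W) only, which is W, so L
n=5: →4(L), so W
n=6: →5(W), 1(W) — all W, so L
n=7: →6(L), so W
n=8: →7(W), 3(W) — all W, so L
n=9: →8(L), so W
n=10: →9(W), 5(W) — all W, so L
n=11: →10(L), so W
n=12: →11(W), 7(W) — all W, so L
n=13: →12(L), so W
n=14: →13(W), 9(W) — all W, so L
n=15: →14(L), so W
n=16: →15(W), 11(W) — all W, so L
n=17: →16(L), so W
n=18: →17(W), 13(W) — all W, so L
n=19: →18(L), so W
n=20: →19(W), 15(W) — all W, so L
n=21: →20(L), so W
n=22: →21(W), 17(W) — all W, so L

21: W, 22: L, 9: W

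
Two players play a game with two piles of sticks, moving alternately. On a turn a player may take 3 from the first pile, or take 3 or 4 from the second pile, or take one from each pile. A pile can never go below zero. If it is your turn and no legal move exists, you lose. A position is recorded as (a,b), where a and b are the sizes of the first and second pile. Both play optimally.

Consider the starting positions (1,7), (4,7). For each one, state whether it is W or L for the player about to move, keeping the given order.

Positions with no move are L. A position that does have a move is losing for the player to move precisely when every available move leads to a winning position for the opponent. Fill in the labels:
No move ever increases a pile, so every position that can arise here has a ≤ 4 and b ≤ 7; it is enough to label the cells with 0 ≤ a ≤ 4 and 0 ≤ b ≤ 7.
Every move lowers a or b (never raises either), so fill the grid row by row in increasing a, and left to right within a row: each cell's successors are then already labelled.
      b=0  b=1  b=2  b=3  b=4  b=5  b=6  b=7
a=0:    L    L    L    W    W    W    W    L
a=1:    L    W    W    W    W    L    L    L
a=2:    L    W    L    W    W    W    W    W
a=3:    W    W    W    W    L    L    L    W
a=4:    W    L    L    L    W    W    W    W
Cells with no legal move (terminal, hence L): (0,0), (0,1), (0,2), (1,0), (2,0).
The remaining L cells, each justified by listing all of its moves:
(0,7): only reaches (0,4)(W), (0,3)(W), all W → L
(1,5): only reaches (1,2)(W), (1,1)(W), (0,4)(W), all W → L
(1,6): only reaches (1,3)(W), (1,2)(W), (0,5)(W), all W → L
(1,7): only reaches (1,4)(W), (1,3)(W), (0,6)(W), all W → L
(2,2): only reaches (1,1)(W), which is W → L
(3,4): only reaches (0,4)(W), (3,1)(W), (3,0)(W), (2,3)(W), all W → L
(3,5): only reaches (0,5)(W), (3,2)(W), (3,1)(W), (2,4)(W), all W → L
(3,6): only reaches (0,6)(W), (3,3)(W), (3,2)(W), (2,5)(W), all W → L
(4,1): only reaches (1,1)(W), (3,0)(W), all W → L
(4,2): only reaches (1,2)(W), (3,1)(W), all W → L
(4,3): only reaches (1,3)(W), (4,0)(W), (3,2)(W), all W → L
Every other cell has at least one move into one of the L cells above, so it is W.
(1,7): one of the L cells justified above, so L
(4,7): the move to (1,7) reaches an L cell, so W

(1,7): L, (4,7): W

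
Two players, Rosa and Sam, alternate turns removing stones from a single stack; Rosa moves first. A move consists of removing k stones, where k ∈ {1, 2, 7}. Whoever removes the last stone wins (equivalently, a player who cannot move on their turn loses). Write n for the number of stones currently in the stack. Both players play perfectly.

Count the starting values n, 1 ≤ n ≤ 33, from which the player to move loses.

11

Positions with no move are L. A position that does have a move is losing for the player to move precisely when every available move leads to a winning position for the opponent. Fill in the labels:
n=0: no move → L
n=1: →0(L), so W
n=2: →0(L), so W
n=3: →2(W), 1(W) — all W, so L
n=4: →3(L), so W
n=5: →3(L), so W
n=6: →5(W), 4(W) — all W, so L
n=7: →6(L), so W
n=8: →6(L), so W
n=9: →8(W), 7(W), 2(W) — all W, so L
n=10: →9(L), so W
n=11: →9(L), so W
n=12: →11(W), 10(W), 5(W) — all W, so L
n=13: →12(L), so W
n=14: →12(L), so W
n=15: →14(W), 13(W), 8(W) — all W, so L
n=16: →15(L), so W
n=17: →15(L), so W
n=18: →17(W), 16(W), 11(W) — all W, so L
n=19: →18(L), so W
n=20: →18(L), so W
n=21: →20(W), 19(W), 14(W) — all W, so L
n=22: →21(L), so W
n=23: →21(L), so W
n=24: →23(W), 22(W), 17(W) — all W, so L
n=25: →24(L), so W
n=26: →24(L), so W
n=27: →26(W), 25(W), 20(W) — all W, so L
n=28: →27(L), so W
n=29: →27(L), so W
n=30: →29(W), 28(W), 23(W) — all W, so L
n=31: →30(L), so W
n=32: →30(L), so W
n=33: →32(W), 31(W), 26(W) — all W, so L
L entries with 1 ≤ n ≤ 33 (n=0 is outside the asked range and is not counted): n = 3, 6, 9, 12, 15, 18, 21, 24, 27, 30, 33; that makes 11.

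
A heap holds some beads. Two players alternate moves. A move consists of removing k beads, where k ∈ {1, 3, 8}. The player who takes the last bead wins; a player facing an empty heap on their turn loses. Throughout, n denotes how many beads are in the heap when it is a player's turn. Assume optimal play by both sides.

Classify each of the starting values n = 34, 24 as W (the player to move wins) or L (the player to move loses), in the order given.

34: W, 24: L

Build the W/L table. Terminal = L. A non-terminal position is W if it has a move to some L; otherwise it is L.
n=0: no move → L
n=1: can move to 0, which is L ⇒ W
n=2: the only move is to 1(W), a W ⇒ L
n=3: can move to 2, which is L ⇒ W
n=4: moves to 3(W), 1(W); every one is W ⇒ L
n=5: can move to 4, which is L ⇒ W
n=6: moves to 5(W), 3(W); every one is W ⇒ L
n=7: can move to 6, which is L ⇒ W
n=8: can move to 0, which is L ⇒ W
n=9: can move to 6, which is L ⇒ W
n=10: can move to 2, which is L ⇒ W
n=11: moves to 10(W), 8(W), 3(W); every one is W ⇒ L
n=12: can move to 11, which is L ⇒ W
n=13: moves to 12(W), 10(W), 5(W); every one is W ⇒ L
n=14: can move to 13, which is L ⇒ W
n=15: moves to 14(W), 12(W), 7(W); every one is W ⇒ L
n=16: can move to 15, which is L ⇒ W
n=17: moves to 16(W), 14(W), 9(W); every one is W ⇒ L
n=18: can move to 17, which is L ⇒ W
n=19: can move to 11, which is L ⇒ W
n=20: can move to 17, which is L ⇒ W
n=21: can move to 13, which is L ⇒ W
n=22: moves to 21(W), 19(W), 14(W); every one is W ⇒ L
n=23: can move to 22, which is L ⇒ W
n=24: moves to 23(W), 21(W), 16(W); every one is W ⇒ L
n=25: can move to 24, which is L ⇒ W
n=26: moves to 25(W), 23(W), 18(W); every one is W ⇒ L
n=27: can move to 26, which is L ⇒ W
n=28: moves to 27(W), 25(W), 20(W); every one is W ⇒ L
n=29: can move to 28, which is L ⇒ W
n=30: can move to 22, which is L ⇒ W
n=31: can move to 28, which is L ⇒ W
n=32: can move to 24, which is L ⇒ W
n=33: moves to 32(W), 30(W), 25(W); every one is W ⇒ L
n=34: can move to 33, which is L ⇒ W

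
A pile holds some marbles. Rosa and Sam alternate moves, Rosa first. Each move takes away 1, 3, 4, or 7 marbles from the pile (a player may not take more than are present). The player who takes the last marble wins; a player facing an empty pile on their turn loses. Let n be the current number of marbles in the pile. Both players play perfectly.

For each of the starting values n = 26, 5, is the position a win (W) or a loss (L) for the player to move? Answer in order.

26: L, 5: W

Use the standard recursion: the mover loses at a terminal position; elsewhere, the mover wins exactly when some move hands the opponent an L position.
n=0: no move → L
n=1: can move to 0, which is L ⇒ W
n=2: the only move is to 1(W), a W ⇒ L
n=3: can move to 2, which is L ⇒ W
n=4: can move to 0, which is L ⇒ W
n=5: can move to 2, which is L ⇒ W
n=6: can move to 2, which is L ⇒ W
n=7: can move to 0, which is L ⇒ W
n=8: moves to 7(W), 5(W), 4(W), 1(W); every one is W ⇒ L
n=9: can move to 8, which is L ⇒ W
n=10: moves to 9(W), 7(W), 6(W), 3(W); every one is W ⇒ L
n=11: can move to 10, which is L ⇒ W
n=12: can move to 8, which is L ⇒ W
n=13: can move to 10, which is L ⇒ W
n=14: can move to 10, which is L ⇒ W
n=15: can move to 8, which is L ⇒ W
n=16: moves to 15(W), 13(W), 12(W), 9(W); every one is W ⇒ L
n=17: can move to 16, which is L ⇒ W
n=18: moves to 17(W), 15(W), 14(W), 11(W); every one is W ⇒ L
n=19: can move to 18, which is L ⇒ W
n=20: can move to 16, which is L ⇒ W
n=21: can move to 18, which is L ⇒ W
n=22: can move to 18, which is L ⇒ W
n=23: can move to 16, which is L ⇒ W
n=24: moves to 23(W), 21(W), 20(W), 17(W); every one is W ⇒ L
n=25: can move to 24, which is L ⇒ W
n=26: moves to 25(W), 23(W), 22(W), 19(W); every one is W ⇒ L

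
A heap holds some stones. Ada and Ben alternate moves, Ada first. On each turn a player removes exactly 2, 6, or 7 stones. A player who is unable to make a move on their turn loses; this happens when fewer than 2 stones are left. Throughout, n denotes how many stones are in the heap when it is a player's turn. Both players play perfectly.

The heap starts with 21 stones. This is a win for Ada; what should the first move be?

Remove 7, leaving 14.

Use the standard recursion: the mover loses at a terminal position; elsewhere, the mover wins exactly when some move hands the opponent an L position.
n=0: no move → L
n=1: no move → L
n=2: reaches L-position 0 → W
n=3: reaches L-position 1 → W
n=4: only reaches 2(W), which is W → L
n=5: only reaches 3(W), which is W → L
n=6: reaches L-position 4 → W
n=7: reaches L-position 5 → W
n=8: reaches L-position 1 → W
n=9: only reaches 7(W), 3(W), 2(W), all W → L
n=10: reaches L-position 4 → W
n=11: reaches L-position 9 → W
n=12: reaches L-position 5 → W
n=13: only reaches 11(W), 7(W), 6(W), all W → L
n=14: only reaches 12(W), 8(W), 7(W), all W → L
n=15: reaches L-position 13 → W
n=16: reaches L-position 14 → W
n=17: only reaches 15(W), 11(W), 10(W), all W → L
n=18: only reaches 16(W), 12(W), 11(W), all W → L
n=19: reaches L-position 17 → W
n=20: reaches L-position 18 → W
n=21: reaches L-position 14 → W
From 21, the L positions reachable in one move are: 14.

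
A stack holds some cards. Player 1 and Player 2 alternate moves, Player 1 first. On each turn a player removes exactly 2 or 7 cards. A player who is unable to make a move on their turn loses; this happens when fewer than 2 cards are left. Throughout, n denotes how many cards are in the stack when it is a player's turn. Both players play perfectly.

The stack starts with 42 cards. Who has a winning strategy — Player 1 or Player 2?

Player 1 wins.

Label each position W (a win for the player to move) or L (a loss). A position with no legal move is L; any other position is W exactly when some move reaches an L, and L when every move reaches a W.
n=0: no move → L
n=1: no move → L
n=2: W (go to 0, an L position)
n=3: W (go to 1, an L position)
n=4: L (sole option 2(W) is W)
n=5: L (sole option 3(W) is W)
n=6: W (go to 4, an L position)
n=7: W (go to 5, an L position)
n=8: W (go to 1, an L position)
n=9: L (options 7(W), 2(W) are all W)
n=10: L (options 8(W), 3(W) are all W)
n=11: W (go to 9, an L position)
n=12: W (go to 10, an L position)
n=13: L (options 11(W), 6(W) are all W)
n=14: L (options 12(W), 7(W) are all W)
n=15: W (go to 13, an L position)
n=16: W (go to 14, an L position)
n=17: W (go to 10, an L position)
n=18: L (options 16(W), 11(W) are all W)
n=19: L (options 17(W), 12(W) are all W)
n=20: W (go to 18, an L position)
n=21: W (go to 19, an L position)
n=22: L (options 20(W), 15(W) are all W)
n=23: L (options 21(W), 16(W) are all W)
n=24: W (go to 22, an L position)
n=25: W (go to 23, an L position)
n=26: W (go to 19, an L position)
n=27: L (options 25(W), 20(W) are all W)
n=28: L (options 26(W), 21(W) are all W)
n=29: W (go to 27, an L position)
n=30: W (go to 28, an L position)
n=31: L (options 29(W), 24(W) are all W)
n=32: L (options 30(W), 25(W) are all W)
n=33: W (go to 31, an L position)
n=34: W (go to 32, an L position)
n=35: W (go to 28, an L position)
n=36: L (options 34(W), 29(W) are all W)
n=37: L (options 35(W), 30(W) are all W)
n=38: W (go to 36, an L position)
n=39: W (go to 37, an L position)
n=40: L (options 38(W), 33(W) are all W)
n=41: L (options 39(W), 34(W) are all W)
n=42: W (go to 40, an L position)
The starting position 42 is W: Player 1 should remove 2, leaving 40, handing over an L position.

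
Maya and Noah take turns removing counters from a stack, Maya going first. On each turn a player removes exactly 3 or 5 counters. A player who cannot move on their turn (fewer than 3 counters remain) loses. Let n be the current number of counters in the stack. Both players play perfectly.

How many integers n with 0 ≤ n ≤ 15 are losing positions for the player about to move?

6

Label each position W (a win for the player to move) or L (a loss). A position with no legal move is L; any other position is W exactly when some move reaches an L, and L when every move reaches a W.
n=0: no move → L
n=1: no move → L
n=2: no move → L
n=3: can move to 0, which is L ⇒ W
n=4: can move to 1, which is L ⇒ W
n=5: can move to 2, which is L ⇒ W
n=6: can move to 1, which is L ⇒ W
n=7: can move to 2, which is L ⇒ W
n=8: moves to 5(W), 3(W); every one is W ⇒ L
n=9: moves to 6(W), 4(W); every one is W ⇒ L
n=10: moves to 7(W), 5(W); every one is W ⇒ L
n=11: can move to 8, which is L ⇒ W
n=12: can move to 9, which is L ⇒ W
n=13: can move to 10, which is L ⇒ W
n=14: can move to 9, which is L ⇒ W
n=15: can move to 10, which is L ⇒ W
L entries with 0 ≤ n ≤ 15: n = 0, 1, 2, 8, 9, 10; that makes 6.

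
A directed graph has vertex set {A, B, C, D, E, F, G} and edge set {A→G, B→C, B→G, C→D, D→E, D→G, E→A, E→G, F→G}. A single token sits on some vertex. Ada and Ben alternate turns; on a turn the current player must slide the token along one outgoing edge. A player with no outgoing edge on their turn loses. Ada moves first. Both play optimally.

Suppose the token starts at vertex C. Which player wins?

Ben wins.

Build the W/L table. Terminal = L. A non-terminal position is W if it has a move to some L; otherwise it is L.
Every edge goes from a vertex to one that appears earlier in the order G, A, E, D, C, F, B, so processing vertices in that order labels each vertex after all of its successors.
G: no outgoing edge → L
A: reaches L-position G → W
E: reaches L-position G → W
D: reaches L-position G → W
C: only reaches D(W), which is W → L
F: reaches L-position G → W
B: reaches L-position C → W
Every move from C reaches a W position, so the mover loses.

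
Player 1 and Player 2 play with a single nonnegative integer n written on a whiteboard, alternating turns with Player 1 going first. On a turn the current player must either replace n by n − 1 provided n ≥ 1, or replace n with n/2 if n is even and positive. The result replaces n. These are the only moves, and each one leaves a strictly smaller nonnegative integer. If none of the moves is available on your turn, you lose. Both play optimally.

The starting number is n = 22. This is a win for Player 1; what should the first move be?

Classify positions by backward induction: terminal positions (no move available) are L. From any other position, the mover wins iff some move reaches an L.
n=0: no move → L
n=1: can move to 0, which is L ⇒ W
n=2: the only move is to 1(W), a W ⇒ L
n=3: can move to 2, which is L ⇒ W
n=4: can move to 2, which is L ⇒ W
n=5: the only move is to 4(W), a W ⇒ L
n=6: can move to 5, which is L ⇒ W
n=7: the only move is to 6(W), a W ⇒ L
n=8: can move to 7, which is L ⇒ W
n=9: the only move is to 8(W), a W ⇒ L
n=10: can move to 5, which is L ⇒ W
n=11: the only move is to 10(W), a W ⇒ L
n=12: can move to 11, which is L ⇒ W
n=13: the only move is to 12(W), a W ⇒ L
n=14: can move to 7, which is L ⇒ W
n=15: the only move is to 14(W), a W ⇒ L
n=16: can move to 15, which is L ⇒ W
n=17: the only move is to 16(W), a W ⇒ L
n=18: can move to 9, which is L ⇒ W
n=19: the only move is to 18(W), a W ⇒ L
n=20: can move to 19, which is L ⇒ W
n=21: the only move is to 20(W), a W ⇒ L
n=22: can move to 11, which is L ⇒ W
From 22, the L positions reachable in one move are: 11, 21. Any move reaching one of these is winning.

Move to 11.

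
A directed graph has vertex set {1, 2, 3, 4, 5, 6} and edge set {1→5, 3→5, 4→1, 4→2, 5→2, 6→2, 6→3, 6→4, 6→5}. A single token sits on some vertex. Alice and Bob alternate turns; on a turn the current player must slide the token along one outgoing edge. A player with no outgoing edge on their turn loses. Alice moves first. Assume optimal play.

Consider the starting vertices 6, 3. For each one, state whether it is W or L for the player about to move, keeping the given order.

Positions with no move are L. A position that does have a move is losing for the player to move precisely when every available move leads to a winning position for the opponent. Fill in the labels:
Every edge goes from a vertex to one that appears earlier in the order 2, 5, 1, 3, 4, 6, so processing vertices in that order labels each vertex after all of its successors.
2: no outgoing edge → L
5: →2(L), so W
1: →5(W) only, which is W, so L
3: →5(W) only, which is W, so L
4: →1(L), so W
6: →3(L), so W

6: W, 3: L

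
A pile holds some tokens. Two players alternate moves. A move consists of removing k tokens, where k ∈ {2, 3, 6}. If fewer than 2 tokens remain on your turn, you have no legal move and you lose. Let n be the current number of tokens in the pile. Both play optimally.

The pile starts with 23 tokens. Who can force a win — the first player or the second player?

The second player wins.

Compute win/loss labels from the base case upward. A position with no move is L. Any other position is W if it can reach an L in one move, else L.
n=0: no move → L
n=1: no move → L
n=2: W (go to 0, an L position)
n=3: W (go to 1, an L position)
n=4: W (go to 1, an L position)
n=5: L (options 3(W), 2(W) are all W)
n=6: W (go to 0, an L position)
n=7: W (go to 5, an L position)
n=8: W (go to 5, an L position)
n=9: L (options 7(W), 6(W), 3(W) are all W)
n=10: L (options 8(W), 7(W), 4(W) are all W)
n=11: W (go to 9, an L position)
n=12: W (go to 10, an L position)
n=13: W (go to 10, an L position)
n=14: L (options 12(W), 11(W), 8(W) are all W)
n=15: W (go to 9, an L position)
n=16: W (go to 14, an L position)
n=17: W (go to 14, an L position)
n=18: L (options 16(W), 15(W), 12(W) are all W)
n=19: L (options 17(W), 16(W), 13(W) are all W)
n=20: W (go to 18, an L position)
n=21: W (go to 19, an L position)
n=22: W (go to 19, an L position)
n=23: L (options 21(W), 20(W), 17(W) are all W)
The starting position 23 is L: whatever the player to move does, the opponent receives a W position.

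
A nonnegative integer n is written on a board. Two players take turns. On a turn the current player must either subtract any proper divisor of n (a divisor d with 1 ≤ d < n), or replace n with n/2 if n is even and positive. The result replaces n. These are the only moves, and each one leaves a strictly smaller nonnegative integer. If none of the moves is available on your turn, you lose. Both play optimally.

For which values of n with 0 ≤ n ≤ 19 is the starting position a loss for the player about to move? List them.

Work bottom-up. With no move the player to move loses. Otherwise the position is W if at least one move leads to an L position for the opponent, and L if every move leads to a W.
n=0: no move → L
n=1: no move → L
n=2: reaches L-position 1 → W
n=3: only reaches 2(W), which is W → L
n=4: reaches L-position 3 → W
n=5: only reaches 4(W), which is W → L
n=6: reaches L-position 3 → W
n=7: only reaches 6(W), which is W → L
n=8: reaches L-position 7 → W
n=9: only reaches 6(W), 8(W), all W → L
n=10: reaches L-position 5 → W
n=11: only reaches 10(W), which is W → L
n=12: reaches L-position 9 → W
n=13: only reaches 12(W), which is W → L
n=14: reaches L-position 7 → W
n=15: only reaches 10(W), 12(W), 14(W), all W → L
n=16: reaches L-position 15 → W
n=17: only reaches 16(W), which is W → L
n=18: reaches L-position 9 → W
n=19: only reaches 18(W), which is W → L
The losing starting values of n are exactly the entries labelled L in this table (11 of them).

0, 1, 3, 5, 7, 9, 11, 13, 15, 17, 19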